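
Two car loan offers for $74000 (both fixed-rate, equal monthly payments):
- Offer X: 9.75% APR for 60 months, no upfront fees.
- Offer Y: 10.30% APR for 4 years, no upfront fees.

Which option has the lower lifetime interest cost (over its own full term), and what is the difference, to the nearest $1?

Offer Y by $3,191

Offer X: monthly rate = 9.75%/12 = 0.0081250; payment = 74,000 × 0.0081250 / (1 − (1+0.0081250)^−60) = $1,563.19.
Total interest on Offer X = 60 × $1,563.19 − $74,000 = $19,791.40.
Offer Y: at 10.30% the monthly rate is 0.0085833, so the payment is 74,000 × 0.0085833 / (1 − 1.0085833^−48) = $1,887.51.
Total interest on Offer Y = 48 × $1,887.51 − $74,000 = $16,600.48.
Offer Y is lower by $3,190.92.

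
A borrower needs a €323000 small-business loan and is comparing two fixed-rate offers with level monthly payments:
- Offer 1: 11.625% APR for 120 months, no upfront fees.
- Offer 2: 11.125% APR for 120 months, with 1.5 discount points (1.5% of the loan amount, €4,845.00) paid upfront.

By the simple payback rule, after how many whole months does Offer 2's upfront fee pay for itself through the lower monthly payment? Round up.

53 months

Offer 1: at 11.625% the monthly rate is 0.0096875, so the payment is 323,000 × 0.0096875 / (1 − 1.0096875^−120) = €4,564.36.
Offer 2: at 11.125% the monthly rate is 0.0092708, so the payment is 323,000 × 0.0092708 / (1 − 1.0092708^−120) = €4,472.21.
Monthly savings = €4,564.36 − €4,472.21 = €92.15.
Break-even = €4,845.00 / €92.15 = 52.58 → 53 months.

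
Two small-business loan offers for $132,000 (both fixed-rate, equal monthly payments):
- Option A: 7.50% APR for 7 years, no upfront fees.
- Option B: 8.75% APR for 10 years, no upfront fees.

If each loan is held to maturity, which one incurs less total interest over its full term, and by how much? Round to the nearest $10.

Option A: monthly rate = 7.5%/12 = 0.0062500; payment = 132,000 × 0.0062500 / (1 − (1+0.0062500)^−84) = $2,024.65.
Total interest on Option A = 84 × $2,024.65 − $132,000 = $38,070.60.
Option B: at 8.75% the monthly rate is 0.0072917, so the payment is 132,000 × 0.0072917 / (1 − 1.0072917^−120) = $1,654.31.
Total interest on Option B = 120 × $1,654.31 − $132,000 = $66,517.20.
Option A is lower by $28,446.60.

Option A by $28,450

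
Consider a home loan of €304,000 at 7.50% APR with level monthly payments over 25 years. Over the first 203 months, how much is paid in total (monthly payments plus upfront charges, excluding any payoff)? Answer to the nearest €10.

Monthly rate = 7.5%/12 = 0.0062500; payment = 304,000 × 0.0062500 / (1 − (1+0.0062500)^−300) = €2,246.53.
Total outlay = 203 × €2,246.53 = €456,045.59.

€456,050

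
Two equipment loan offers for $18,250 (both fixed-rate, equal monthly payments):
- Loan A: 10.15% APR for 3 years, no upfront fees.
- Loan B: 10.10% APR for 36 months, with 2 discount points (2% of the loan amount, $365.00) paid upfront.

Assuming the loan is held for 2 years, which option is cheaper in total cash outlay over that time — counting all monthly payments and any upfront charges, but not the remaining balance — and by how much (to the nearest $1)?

Loan A by $355

Loan A: at 10.15% the monthly rate is 0.0084583, so the payment is 18,250 × 0.0084583 / (1 − 1.0084583^−36) = $590.16.
Loan B: at 10.10% the monthly rate is 0.0084167, so the payment is 18,250 × 0.0084167 / (1 − 1.0084167^−36) = $589.73.
Over 24 months: Loan A costs 24 × $590.16 = $14,163.84; Loan B costs 24 × $589.73 + $365.00 = $14,518.52.
Loan A is cheaper by $14,518.52 − $14,163.84 = $354.68.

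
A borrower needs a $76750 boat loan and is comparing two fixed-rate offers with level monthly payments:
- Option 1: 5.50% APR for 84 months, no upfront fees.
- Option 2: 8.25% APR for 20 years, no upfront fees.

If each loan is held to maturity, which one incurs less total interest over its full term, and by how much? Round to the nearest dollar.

Option 1: at 5.50% the monthly rate is 0.0045833, so the payment is 76,750 × 0.0045833 / (1 − 1.0045833^−84) = $1,102.90.
Total interest on Option 1 = 84 × $1,102.90 − $76,750 = $15,893.60.
Option 2: at 8.25% the monthly rate is 0.0068750, so the payment is 76,750 × 0.0068750 / (1 − 1.0068750^−240) = $653.96.
Total interest on Option 2 = 240 × $653.96 − $76,750 = $80,200.40.
Option 1 is lower by $64,306.80.

Option 1 by $64,307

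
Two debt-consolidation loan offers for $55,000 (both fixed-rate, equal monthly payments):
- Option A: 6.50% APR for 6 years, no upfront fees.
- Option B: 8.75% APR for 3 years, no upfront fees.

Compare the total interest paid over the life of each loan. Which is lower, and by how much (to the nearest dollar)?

Option B by $3,834

Option A: monthly rate = 6.5%/12 = 0.0054167; payment = 55,000 × 0.0054167 / (1 − (1+0.0054167)^−72) = $924.55.
Total interest on Option A = 72 × $924.55 − $55,000 = $11,567.60.
Option B: monthly rate = 8.75%/12 = 0.0072917; payment = 55,000 × 0.0072917 / (1 − (1+0.0072917)^−36) = $1,742.59.
Total interest on Option B = 36 × $1,742.59 − $55,000 = $7,733.24.
Option B is lower by $3,834.36.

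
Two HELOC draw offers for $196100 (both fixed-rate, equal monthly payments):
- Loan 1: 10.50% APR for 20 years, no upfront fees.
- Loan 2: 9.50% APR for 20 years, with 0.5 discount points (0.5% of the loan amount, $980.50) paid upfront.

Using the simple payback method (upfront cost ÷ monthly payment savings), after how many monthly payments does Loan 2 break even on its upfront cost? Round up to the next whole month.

Loan 1: at 10.50% the monthly rate is 0.0087500, so the payment is 196,100 × 0.0087500 / (1 − 1.0087500^−240) = $1,957.82.
Loan 2: monthly rate = 9.5%/12 = 0.0079167; payment = 196,100 × 0.0079167 / (1 − (1+0.0079167)^−240) = $1,827.91.
Monthly savings = $1,957.82 − $1,827.91 = $129.91.
Break-even = $980.50 / $129.91 = 7.55 → 8 months.

8 months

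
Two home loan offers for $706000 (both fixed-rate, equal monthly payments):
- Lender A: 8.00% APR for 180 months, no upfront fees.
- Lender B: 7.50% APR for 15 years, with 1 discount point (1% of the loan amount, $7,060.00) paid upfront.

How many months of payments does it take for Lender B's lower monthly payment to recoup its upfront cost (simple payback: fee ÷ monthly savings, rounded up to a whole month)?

35 months

Lender A: monthly rate = 8%/12 = 0.0066667; payment = 706,000 × 0.0066667 / (1 − (1+0.0066667)^−180) = $6,746.90.
Lender B: monthly rate = 7.5%/12 = 0.0062500; payment = 706,000 × 0.0062500 / (1 − (1+0.0062500)^−180) = $6,544.71.
Monthly savings = $6,746.90 − $6,544.71 = $202.19.
Break-even = $7,060.00 / $202.19 = 34.92 → 35 months.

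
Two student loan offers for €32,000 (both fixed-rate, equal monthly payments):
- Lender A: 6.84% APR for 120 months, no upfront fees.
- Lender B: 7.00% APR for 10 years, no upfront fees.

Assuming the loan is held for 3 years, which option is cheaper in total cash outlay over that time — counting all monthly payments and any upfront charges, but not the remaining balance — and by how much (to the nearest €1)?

Lender A by €95

Lender A: at 6.84% the monthly rate is 0.0057000, so the payment is 32,000 × 0.0057000 / (1 − 1.0057000^−120) = €368.91.
Lender B: monthly rate = 7%/12 = 0.0058333; payment = 32,000 × 0.0058333 / (1 − (1+0.0058333)^−120) = €371.55.
Over 36 months: Lender A costs 36 × €368.91 = €13,280.76; Lender B costs 36 × €371.55 = €13,375.80.
Lender A is cheaper by €13,375.80 − €13,280.76 = €95.04.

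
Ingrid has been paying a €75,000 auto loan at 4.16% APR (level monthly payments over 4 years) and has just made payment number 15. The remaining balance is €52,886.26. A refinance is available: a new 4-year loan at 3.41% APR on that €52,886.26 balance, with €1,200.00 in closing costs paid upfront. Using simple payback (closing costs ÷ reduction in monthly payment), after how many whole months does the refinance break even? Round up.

3 months

Current payment = 75,000 × 4.16%/12 / (1 − (1+0.0034667)^−48) = €1,698.80.
Refinanced payment = 52,886.26 × 0.0028417 / (1 − (1+0.0028417)^−48) = €1,180.21.
Monthly savings = €1,698.80 − €1,180.21 = €518.59.
Break-even = €1,200.00 / €518.59 = 2.31 → 3 months.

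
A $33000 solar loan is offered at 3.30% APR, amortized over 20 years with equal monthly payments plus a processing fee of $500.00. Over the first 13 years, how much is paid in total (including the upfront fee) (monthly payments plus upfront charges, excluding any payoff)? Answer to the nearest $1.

Monthly rate = 3.3%/12 = 0.0027500; payment = 33,000 × 0.0027500 / (1 − (1+0.0027500)^−240) = $188.01.
Total outlay = 156 × $188.01 + $500.00 = $29,829.56.

$29,830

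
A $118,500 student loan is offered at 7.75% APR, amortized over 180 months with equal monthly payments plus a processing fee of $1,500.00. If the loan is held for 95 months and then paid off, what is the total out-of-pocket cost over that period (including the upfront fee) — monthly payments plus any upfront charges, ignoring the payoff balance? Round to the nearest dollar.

$107,464

Monthly rate = 7.75%/12 = 0.0064583; payment = 118,500 × 0.0064583 / (1 − (1+0.0064583)^−180) = $1,115.41.
Total outlay = 95 × $1,115.41 + $1,500.00 = $107,463.95.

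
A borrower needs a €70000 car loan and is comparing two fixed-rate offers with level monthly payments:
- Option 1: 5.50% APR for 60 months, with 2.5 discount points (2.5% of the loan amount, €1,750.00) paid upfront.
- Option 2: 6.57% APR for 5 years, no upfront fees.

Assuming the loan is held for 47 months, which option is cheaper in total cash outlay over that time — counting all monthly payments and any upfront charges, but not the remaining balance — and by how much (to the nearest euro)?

Option 2 by €112

Option 1: monthly rate = 5.5%/12 = 0.0045833; payment = 70,000 × 0.0045833 / (1 − (1+0.0045833)^−60) = €1,337.08.
Option 2: monthly rate = 6.57%/12 = 0.0054750; payment = 70,000 × 0.0054750 / (1 − (1+0.0054750)^−60) = €1,371.93.
Over 47 months: Option 1 costs 47 × €1,337.08 + €1,750.00 = €64,592.76; Option 2 costs 47 × €1,371.93 = €64,480.71.
Option 2 is cheaper by €64,592.76 − €64,480.71 = €112.05.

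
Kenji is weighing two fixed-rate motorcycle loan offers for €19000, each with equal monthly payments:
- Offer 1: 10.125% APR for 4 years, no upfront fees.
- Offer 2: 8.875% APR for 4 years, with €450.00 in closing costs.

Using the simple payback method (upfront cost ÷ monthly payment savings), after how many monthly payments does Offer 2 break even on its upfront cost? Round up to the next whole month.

Offer 1: at 10.125% the monthly rate is 0.0084375, so the payment is 19,000 × 0.0084375 / (1 − 1.0084375^−48) = €483.03.
Offer 2: monthly rate = 8.875%/12 = 0.0073958; payment = 19,000 × 0.0073958 / (1 − (1+0.0073958)^−48) = €471.69.
Monthly savings = €483.03 − €471.69 = €11.34.
Break-even = €450.00 / €11.34 = 39.68 → 40 months.

40 months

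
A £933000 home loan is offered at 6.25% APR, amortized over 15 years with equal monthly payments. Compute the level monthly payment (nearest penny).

£7,999.76

At 6.25% the monthly rate is 0.0052083, so the payment is 933,000 × 0.0052083 / (1 − 1.0052083^−180) = £7,999.76.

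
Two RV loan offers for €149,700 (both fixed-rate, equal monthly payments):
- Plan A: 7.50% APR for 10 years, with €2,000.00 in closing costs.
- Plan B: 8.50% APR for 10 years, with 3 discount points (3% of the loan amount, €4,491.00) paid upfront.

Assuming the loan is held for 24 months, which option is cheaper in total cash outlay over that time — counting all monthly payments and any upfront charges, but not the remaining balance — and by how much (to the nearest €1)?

Plan A by €4,389

Plan A: at 7.50% the monthly rate is 0.0062500, so the payment is 149,700 × 0.0062500 / (1 − 1.0062500^−120) = €1,776.97.
Plan B: monthly rate = 8.5%/12 = 0.0070833; payment = 149,700 × 0.0070833 / (1 − (1+0.0070833)^−120) = €1,856.07.
Over 24 months: Plan A costs 24 × €1,776.97 + €2,000.00 = €44,647.28; Plan B costs 24 × €1,856.07 + €4,491.00 = €49,036.68.
Plan A is cheaper by €49,036.68 − €44,647.28 = €4,389.40.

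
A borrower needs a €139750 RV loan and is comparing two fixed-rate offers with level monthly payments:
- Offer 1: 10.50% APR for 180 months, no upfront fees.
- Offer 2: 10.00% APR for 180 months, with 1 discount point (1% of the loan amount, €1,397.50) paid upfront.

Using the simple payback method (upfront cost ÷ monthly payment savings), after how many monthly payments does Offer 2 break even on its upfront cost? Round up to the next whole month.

33 months

Offer 1: monthly rate = 10.5%/12 = 0.0087500; payment = 139,750 × 0.0087500 / (1 − (1+0.0087500)^−180) = €1,544.79.
Offer 2: at 10.00% the monthly rate is 0.0083333, so the payment is 139,750 × 0.0083333 / (1 − 1.0083333^−180) = €1,501.76.
Monthly savings = €1,544.79 − €1,501.76 = €43.03.
Break-even = €1,397.50 / €43.03 = 32.48 → 33 months.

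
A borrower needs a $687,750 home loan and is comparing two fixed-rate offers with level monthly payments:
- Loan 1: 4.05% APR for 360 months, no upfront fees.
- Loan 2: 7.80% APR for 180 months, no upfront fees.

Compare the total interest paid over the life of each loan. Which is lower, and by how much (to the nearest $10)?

Loan 2 by $20,380

Loan 1: at 4.05% the monthly rate is 0.0033750, so the payment is 687,750 × 0.0033750 / (1 − 1.0033750^−360) = $3,303.28.
Total interest on Loan 1 = 360 × $3,303.28 − $687,750 = $501,430.80.
Loan 2: monthly rate = 7.8%/12 = 0.0065000; payment = 687,750 × 0.0065000 / (1 − (1+0.0065000)^−180) = $6,493.34.
Total interest on Loan 2 = 180 × $6,493.34 − $687,750 = $481,051.20.
Loan 2 is lower by $20,379.60.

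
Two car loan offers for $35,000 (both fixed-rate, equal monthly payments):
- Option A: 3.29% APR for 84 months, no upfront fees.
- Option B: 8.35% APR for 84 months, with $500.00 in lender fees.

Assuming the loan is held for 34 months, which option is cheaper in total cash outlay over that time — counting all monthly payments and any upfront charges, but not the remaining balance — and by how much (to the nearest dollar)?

Option A by $3,376

Option A: at 3.29% the monthly rate is 0.0027417, so the payment is 35,000 × 0.0027417 / (1 − 1.0027417^−84) = $467.05.
Option B: monthly rate = 8.35%/12 = 0.0069583; payment = 35,000 × 0.0069583 / (1 − (1+0.0069583)^−84) = $551.64.
Over 34 months: Option A costs 34 × $467.05 = $15,879.70; Option B costs 34 × $551.64 + $500.00 = $19,255.76.
Option A is cheaper by $19,255.76 − $15,879.70 = $3,376.06.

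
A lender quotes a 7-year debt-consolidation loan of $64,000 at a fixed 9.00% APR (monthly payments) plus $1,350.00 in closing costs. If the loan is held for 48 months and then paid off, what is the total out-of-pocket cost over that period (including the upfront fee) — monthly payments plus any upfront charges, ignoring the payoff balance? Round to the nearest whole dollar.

Monthly rate = 9%/12 = 0.0075000; payment = 64,000 × 0.0075000 / (1 − (1+0.0075000)^−84) = $1,029.70.
Total outlay = 48 × $1,029.70 + $1,350.00 = $50,775.60.

$50,776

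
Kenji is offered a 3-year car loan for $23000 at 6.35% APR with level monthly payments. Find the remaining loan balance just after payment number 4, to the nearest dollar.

$20,655

With monthly rate i = 6.35%/12 = 0.0052917, the balance after k of n payments is P · [(1+i)^n − (1+i)^k] / [(1+i)^n − 1].
(1+0.0052917)^36 = 1.20924686 and (1+0.0052917)^4 = 1.02133527, so the balance is 23,000 × (1.20924686 − 1.02133527) / (1.20924686 − 1) = $20,654.87.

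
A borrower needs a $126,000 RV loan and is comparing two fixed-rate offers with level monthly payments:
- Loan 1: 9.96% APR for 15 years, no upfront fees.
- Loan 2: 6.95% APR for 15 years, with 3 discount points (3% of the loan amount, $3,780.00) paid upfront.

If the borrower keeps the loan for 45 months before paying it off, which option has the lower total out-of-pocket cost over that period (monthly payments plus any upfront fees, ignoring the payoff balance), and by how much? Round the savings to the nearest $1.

Loan 2 by $6,206

Loan 1: at 9.96% the monthly rate is 0.0083000, so the payment is 126,000 × 0.0083000 / (1 − 1.0083000^−180) = $1,350.92.
Loan 2: at 6.95% the monthly rate is 0.0057917, so the payment is 126,000 × 0.0057917 / (1 − 1.0057917^−180) = $1,129.00.
Over 45 months: Loan 1 costs 45 × $1,350.92 = $60,791.40; Loan 2 costs 45 × $1,129.00 + $3,780.00 = $54,585.00.
Loan 2 is cheaper by $60,791.40 − $54,585.00 = $6,206.40.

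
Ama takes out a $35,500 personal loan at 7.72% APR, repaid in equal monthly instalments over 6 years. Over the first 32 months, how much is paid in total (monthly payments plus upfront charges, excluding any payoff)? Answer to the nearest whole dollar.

At 7.72% the monthly rate is 0.0064333, so the payment is 35,500 × 0.0064333 / (1 − 1.0064333^−72) = $617.59.
Total outlay = 32 × $617.59 = $19,762.88.

$19,763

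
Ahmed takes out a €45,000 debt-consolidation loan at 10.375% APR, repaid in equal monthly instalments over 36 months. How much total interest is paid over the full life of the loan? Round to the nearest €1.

Monthly rate = 10.375%/12 = 0.0086458; payment = 45,000 × 0.0086458 / (1 − (1+0.0086458)^−36) = €1,459.96.
Total paid = 36 × €1,459.96 = €52,558.56; interest = €52,558.56 − €45,000 = €7,558.56.

€7,559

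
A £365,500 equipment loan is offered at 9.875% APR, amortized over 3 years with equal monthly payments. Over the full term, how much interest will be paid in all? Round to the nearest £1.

At 9.875% the monthly rate is 0.0082292, so the payment is 365,500 × 0.0082292 / (1 − 1.0082292^−36) = £11,772.22.
Total paid = 36 × £11,772.22 = £423,799.92; interest = £423,799.92 − £365,500 = £58,299.92.

£58,300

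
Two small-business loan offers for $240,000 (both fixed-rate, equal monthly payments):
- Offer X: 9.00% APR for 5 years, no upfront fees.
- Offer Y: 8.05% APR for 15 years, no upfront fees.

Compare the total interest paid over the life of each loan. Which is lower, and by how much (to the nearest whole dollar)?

Offer X by $115,169

Offer X: at 9.00% the monthly rate is 0.0075000, so the payment is 240,000 × 0.0075000 / (1 − 1.0075000^−60) = $4,982.01.
Total interest on Offer X = 60 × $4,982.01 − $240,000 = $58,920.60.
Offer Y: monthly rate = 8.05%/12 = 0.0067083; payment = 240,000 × 0.0067083 / (1 − (1+0.0067083)^−180) = $2,300.50.
Total interest on Offer Y = 180 × $2,300.50 − $240,000 = $174,090.00.
Offer X is lower by $115,169.40.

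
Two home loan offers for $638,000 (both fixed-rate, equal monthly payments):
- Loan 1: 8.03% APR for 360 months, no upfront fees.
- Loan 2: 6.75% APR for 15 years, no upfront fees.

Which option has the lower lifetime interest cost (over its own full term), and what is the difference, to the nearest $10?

Loan 2 by $673,890

Loan 1: at 8.03% the monthly rate is 0.0066917, so the payment is 638,000 × 0.0066917 / (1 − 1.0066917^−360) = $4,694.77.
Total interest on Loan 1 = 360 × $4,694.77 − $638,000 = $1,052,117.20.
Loan 2: monthly rate = 6.75%/12 = 0.0056250; payment = 638,000 × 0.0056250 / (1 − (1+0.0056250)^−180) = $5,645.72.
Total interest on Loan 2 = 180 × $5,645.72 − $638,000 = $378,229.60.
Loan 2 is lower by $673,887.60.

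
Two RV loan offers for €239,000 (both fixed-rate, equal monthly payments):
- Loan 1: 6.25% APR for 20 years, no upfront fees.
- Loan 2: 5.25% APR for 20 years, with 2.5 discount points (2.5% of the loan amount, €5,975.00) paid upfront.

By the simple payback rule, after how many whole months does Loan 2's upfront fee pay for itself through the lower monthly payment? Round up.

Loan 1: at 6.25% the monthly rate is 0.0052083, so the payment is 239,000 × 0.0052083 / (1 − 1.0052083^−240) = €1,746.92.
Loan 2: monthly rate = 5.25%/12 = 0.0043750; payment = 239,000 × 0.0043750 / (1 − (1+0.0043750)^−240) = €1,610.49.
Monthly savings = €1,746.92 − €1,610.49 = €136.43.
Break-even = €5,975.00 / €136.43 = 43.80 → 44 months.

44 months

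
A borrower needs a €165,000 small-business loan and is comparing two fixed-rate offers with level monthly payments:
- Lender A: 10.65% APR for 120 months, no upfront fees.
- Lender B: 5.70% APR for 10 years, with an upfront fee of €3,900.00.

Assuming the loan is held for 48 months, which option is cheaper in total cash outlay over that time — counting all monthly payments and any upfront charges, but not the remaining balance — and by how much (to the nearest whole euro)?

Lender A: monthly rate = 10.65%/12 = 0.0088750; payment = 165,000 × 0.0088750 / (1 − (1+0.0088750)^−120) = €2,240.31.
Lender B: monthly rate = 5.7%/12 = 0.0047500; payment = 165,000 × 0.0047500 / (1 − (1+0.0047500)^−120) = €1,807.08.
Over 48 months: Lender A costs 48 × €2,240.31 = €107,534.88; Lender B costs 48 × €1,807.08 + €3,900.00 = €90,639.84.
Lender B is cheaper by €107,534.88 − €90,639.84 = €16,895.04.

Lender B by €16,895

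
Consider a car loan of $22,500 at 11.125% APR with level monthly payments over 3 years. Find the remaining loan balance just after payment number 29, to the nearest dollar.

With monthly rate i = 11.125%/12 = 0.0092708, the balance after k of n payments is P · [(1+i)^n − (1+i)^k] / [(1+i)^n − 1].
(1+0.0092708)^36 = 1.39404895 and (1+0.0092708)^29 = 1.30684465, so the balance is 22,500 × (1.39404895 − 1.30684465) / (1.39404895 − 1) = $4,979.32.

$4,979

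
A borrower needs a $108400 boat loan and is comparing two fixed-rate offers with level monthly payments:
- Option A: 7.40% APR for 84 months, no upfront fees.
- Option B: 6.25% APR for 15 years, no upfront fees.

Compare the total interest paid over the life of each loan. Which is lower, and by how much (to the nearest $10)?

Option A by $28,090

Option A: monthly rate = 7.4%/12 = 0.0061667; payment = 108,400 × 0.0061667 / (1 − (1+0.0061667)^−84) = $1,657.32.
Total interest on Option A = 84 × $1,657.32 − $108,400 = $30,814.88.
Option B: monthly rate = 6.25%/12 = 0.0052083; payment = 108,400 × 0.0052083 / (1 − (1+0.0052083)^−180) = $929.45.
Total interest on Option B = 180 × $929.45 − $108,400 = $58,901.00.
Option A is lower by $28,086.12.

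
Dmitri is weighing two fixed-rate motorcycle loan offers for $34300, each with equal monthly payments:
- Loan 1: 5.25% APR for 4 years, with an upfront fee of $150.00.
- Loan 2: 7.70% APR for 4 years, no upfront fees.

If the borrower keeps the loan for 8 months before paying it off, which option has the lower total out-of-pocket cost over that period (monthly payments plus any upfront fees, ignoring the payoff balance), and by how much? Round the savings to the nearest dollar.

Loan 1 by $160

Loan 1: at 5.25% the monthly rate is 0.0043750, so the payment is 34,300 × 0.0043750 / (1 − 1.0043750^−48) = $793.80.
Loan 2: at 7.70% the monthly rate is 0.0064167, so the payment is 34,300 × 0.0064167 / (1 − 1.0064167^−48) = $832.54.
Over 8 months: Loan 1 costs 8 × $793.80 + $150.00 = $6,500.40; Loan 2 costs 8 × $832.54 = $6,660.32.
Loan 1 is cheaper by $6,660.32 − $6,500.40 = $159.92.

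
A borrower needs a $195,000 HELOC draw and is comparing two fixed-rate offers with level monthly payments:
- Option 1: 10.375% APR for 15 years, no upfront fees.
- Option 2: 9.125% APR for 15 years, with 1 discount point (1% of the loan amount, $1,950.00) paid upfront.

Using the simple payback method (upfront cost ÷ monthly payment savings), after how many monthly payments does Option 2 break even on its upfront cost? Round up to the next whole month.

Option 1: monthly rate = 10.375%/12 = 0.0086458; payment = 195,000 × 0.0086458 / (1 − (1+0.0086458)^−180) = $2,140.44.
Option 2: at 9.125% the monthly rate is 0.0076042, so the payment is 195,000 × 0.0076042 / (1 − 1.0076042^−180) = $1,992.35.
Monthly savings = $2,140.44 − $1,992.35 = $148.09.
Break-even = $1,950.00 / $148.09 = 13.17 → 14 months.

14 months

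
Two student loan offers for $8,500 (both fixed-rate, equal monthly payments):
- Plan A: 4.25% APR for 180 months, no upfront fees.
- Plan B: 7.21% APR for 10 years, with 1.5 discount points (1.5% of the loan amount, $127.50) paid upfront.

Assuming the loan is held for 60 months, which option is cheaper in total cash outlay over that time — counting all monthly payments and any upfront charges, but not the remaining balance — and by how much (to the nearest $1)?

Plan A: at 4.25% the monthly rate is 0.0035417, so the payment is 8,500 × 0.0035417 / (1 − 1.0035417^−180) = $63.94.
Plan B: monthly rate = 7.21%/12 = 0.0060083; payment = 8,500 × 0.0060083 / (1 − (1+0.0060083)^−120) = $99.61.
Over 60 months: Plan A costs 60 × $63.94 = $3,836.40; Plan B costs 60 × $99.61 + $127.50 = $6,104.10.
Plan A is cheaper by $6,104.10 − $3,836.40 = $2,267.70.

Plan A by $2,268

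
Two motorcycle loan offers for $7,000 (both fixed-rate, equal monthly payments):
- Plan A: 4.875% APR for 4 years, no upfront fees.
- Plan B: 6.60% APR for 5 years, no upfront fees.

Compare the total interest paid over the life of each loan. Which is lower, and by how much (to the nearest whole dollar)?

Plan A: monthly rate = 4.875%/12 = 0.0040625; payment = 7,000 × 0.0040625 / (1 − (1+0.0040625)^−48) = $160.81.
Total interest on Plan A = 48 × $160.81 − $7,000 = $718.88.
Plan B: monthly rate = 6.6%/12 = 0.0055000; payment = 7,000 × 0.0055000 / (1 − (1+0.0055000)^−60) = $137.29.
Total interest on Plan B = 60 × $137.29 − $7,000 = $1,237.40.
Plan A is lower by $518.52.

Plan A by $519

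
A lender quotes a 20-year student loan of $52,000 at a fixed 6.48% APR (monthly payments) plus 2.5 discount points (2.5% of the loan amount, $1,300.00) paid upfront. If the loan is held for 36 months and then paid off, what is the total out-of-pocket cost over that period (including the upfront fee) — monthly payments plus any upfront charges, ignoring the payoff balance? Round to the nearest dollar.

Monthly rate = 6.48%/12 = 0.0054000; payment = 52,000 × 0.0054000 / (1 − (1+0.0054000)^−240) = $387.09.
Total outlay = 36 × $387.09 + $1,300.00 = $15,235.24.

$15,235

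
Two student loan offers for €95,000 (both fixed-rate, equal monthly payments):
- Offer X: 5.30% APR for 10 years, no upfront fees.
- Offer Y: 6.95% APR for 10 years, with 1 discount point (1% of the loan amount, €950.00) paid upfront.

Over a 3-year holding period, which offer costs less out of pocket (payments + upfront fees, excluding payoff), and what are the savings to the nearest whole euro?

Offer X by €3,793

Offer X: at 5.30% the monthly rate is 0.0044167, so the payment is 95,000 × 0.0044167 / (1 − 1.0044167^−120) = €1,021.61.
Offer Y: at 6.95% the monthly rate is 0.0057917, so the payment is 95,000 × 0.0057917 / (1 − 1.0057917^−120) = €1,100.58.
Over 36 months: Offer X costs 36 × €1,021.61 = €36,777.96; Offer Y costs 36 × €1,100.58 + €950.00 = €40,570.88.
Offer X is cheaper by €40,570.88 − €36,777.96 = €3,792.92.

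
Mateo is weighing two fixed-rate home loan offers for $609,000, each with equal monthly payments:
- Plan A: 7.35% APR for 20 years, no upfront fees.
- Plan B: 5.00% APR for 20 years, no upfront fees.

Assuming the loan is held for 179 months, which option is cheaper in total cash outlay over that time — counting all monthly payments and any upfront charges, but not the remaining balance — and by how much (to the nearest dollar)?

Plan A: at 7.35% the monthly rate is 0.0061250, so the payment is 609,000 × 0.0061250 / (1 − 1.0061250^−240) = $4,850.36.
Plan B: monthly rate = 5%/12 = 0.0041667; payment = 609,000 × 0.0041667 / (1 − (1+0.0041667)^−240) = $4,019.13.
Over 179 months: Plan A costs 179 × $4,850.36 = $868,214.44; Plan B costs 179 × $4,019.13 = $719,424.27.
Plan B is cheaper by $868,214.44 − $719,424.27 = $148,790.17.

Plan B by $148,790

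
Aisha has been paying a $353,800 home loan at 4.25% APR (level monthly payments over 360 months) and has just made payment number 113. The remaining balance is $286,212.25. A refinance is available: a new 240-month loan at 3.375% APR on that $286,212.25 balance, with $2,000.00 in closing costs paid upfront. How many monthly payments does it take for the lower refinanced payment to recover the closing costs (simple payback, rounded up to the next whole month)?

21 months

Current payment = 353,800 × 4.25%/12 / (1 − (1+0.0035417)^−360) = $1,740.48.
Refinanced payment = 286,212.25 × 0.0028125 / (1 − (1+0.0028125)^−240) = $1,641.59.
Monthly savings = $1,740.48 − $1,641.59 = $98.89.
Break-even = $2,000.00 / $98.89 = 20.22 → 21 months.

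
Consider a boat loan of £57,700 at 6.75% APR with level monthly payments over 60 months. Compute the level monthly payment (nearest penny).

£1,135.74

At 6.75% the monthly rate is 0.0056250, so the payment is 57,700 × 0.0056250 / (1 − 1.0056250^−60) = £1,135.74.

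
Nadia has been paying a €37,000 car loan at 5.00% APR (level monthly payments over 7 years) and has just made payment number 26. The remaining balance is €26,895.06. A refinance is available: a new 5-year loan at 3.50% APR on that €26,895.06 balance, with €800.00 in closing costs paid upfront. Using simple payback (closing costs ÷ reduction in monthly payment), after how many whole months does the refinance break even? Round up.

Current payment = 37,000 × 5%/12 / (1 − (1+0.0041667)^−84) = €522.95.
Refinanced payment = 26,895.06 × 0.0029167 / (1 − (1+0.0029167)^−60) = €489.27.
Monthly savings = €522.95 − €489.27 = €33.68.
Break-even = €800.00 / €33.68 = 23.75 → 24 months.

24 months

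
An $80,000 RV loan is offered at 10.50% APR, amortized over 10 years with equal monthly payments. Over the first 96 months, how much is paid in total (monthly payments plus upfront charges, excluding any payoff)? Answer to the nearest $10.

$103,630

At 10.50% the monthly rate is 0.0087500, so the payment is 80,000 × 0.0087500 / (1 − 1.0087500^−120) = $1,079.48.
Total outlay = 96 × $1,079.48 = $103,630.08.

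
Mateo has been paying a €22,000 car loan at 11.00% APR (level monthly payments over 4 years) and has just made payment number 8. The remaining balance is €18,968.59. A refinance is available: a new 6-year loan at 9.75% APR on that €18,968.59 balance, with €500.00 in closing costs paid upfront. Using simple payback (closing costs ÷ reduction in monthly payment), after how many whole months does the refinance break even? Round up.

Current payment = 22,000 × 11%/12 / (1 − (1+0.0091667)^−48) = €568.60.
Refinanced payment = 18,968.59 × 0.0081250 / (1 − (1+0.0081250)^−72) = €349.02.
Monthly savings = €568.60 − €349.02 = €219.58.
Break-even = €500.00 / €219.58 = 2.28 → 3 months.

3 months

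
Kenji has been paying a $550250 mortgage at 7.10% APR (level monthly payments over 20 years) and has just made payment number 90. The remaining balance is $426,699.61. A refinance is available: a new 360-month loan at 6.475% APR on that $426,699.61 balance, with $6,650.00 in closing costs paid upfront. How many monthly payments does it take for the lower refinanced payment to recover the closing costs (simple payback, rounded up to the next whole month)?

Current payment = 550,250 × 7.1%/12 / (1 − (1+0.0059167)^−240) = $4,299.17.
Refinanced payment = 426,699.61 × 0.0053958 / (1 − (1+0.0053958)^−360) = $2,690.02.
Monthly savings = $4,299.17 − $2,690.02 = $1,609.15.
Break-even = $6,650.00 / $1,609.15 = 4.13 → 5 months.

5 months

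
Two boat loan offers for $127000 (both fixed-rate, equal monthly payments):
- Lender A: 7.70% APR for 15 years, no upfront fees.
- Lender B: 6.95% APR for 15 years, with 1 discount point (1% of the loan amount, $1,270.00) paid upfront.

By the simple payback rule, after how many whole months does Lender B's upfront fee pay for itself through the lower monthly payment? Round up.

24 months

Lender A: monthly rate = 7.7%/12 = 0.0064167; payment = 127,000 × 0.0064167 / (1 − (1+0.0064167)^−180) = $1,191.79.
Lender B: at 6.95% the monthly rate is 0.0057917, so the payment is 127,000 × 0.0057917 / (1 − 1.0057917^−180) = $1,137.96.
Monthly savings = $1,191.79 − $1,137.96 = $53.83.
Break-even = $1,270.00 / $53.83 = 23.59 → 24 months.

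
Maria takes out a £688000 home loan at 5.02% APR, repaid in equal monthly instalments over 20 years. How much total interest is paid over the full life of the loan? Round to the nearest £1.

At 5.02% the monthly rate is 0.0041833, so the payment is 688,000 × 0.0041833 / (1 − 1.0041833^−240) = £4,548.10.
Total paid = 240 × £4,548.10 = £1,091,544.00; interest = £1,091,544.00 − £688,000 = £403,544.00.

£403,544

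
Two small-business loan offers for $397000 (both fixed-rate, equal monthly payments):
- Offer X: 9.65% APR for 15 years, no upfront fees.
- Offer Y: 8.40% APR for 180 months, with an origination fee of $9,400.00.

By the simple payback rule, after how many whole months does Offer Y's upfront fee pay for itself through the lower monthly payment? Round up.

32 months

Offer X: at 9.65% the monthly rate is 0.0080417, so the payment is 397,000 × 0.0080417 / (1 − 1.0080417^−180) = $4,181.58.
Offer Y: monthly rate = 8.4%/12 = 0.0070000; payment = 397,000 × 0.0070000 / (1 − (1+0.0070000)^−180) = $3,886.18.
Monthly savings = $4,181.58 − $3,886.18 = $295.40.
Break-even = $9,400.00 / $295.40 = 31.82 → 32 months.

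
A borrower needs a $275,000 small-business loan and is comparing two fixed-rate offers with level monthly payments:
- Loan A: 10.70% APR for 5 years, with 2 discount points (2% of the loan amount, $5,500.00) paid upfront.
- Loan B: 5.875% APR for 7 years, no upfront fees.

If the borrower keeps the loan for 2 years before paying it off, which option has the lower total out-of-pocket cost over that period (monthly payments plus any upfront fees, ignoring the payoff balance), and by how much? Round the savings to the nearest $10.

Loan B by $51,990

Loan A: monthly rate = 10.7%/12 = 0.0089167; payment = 275,000 × 0.0089167 / (1 − (1+0.0089167)^−60) = $5,938.11.
Loan B: monthly rate = 5.875%/12 = 0.0048958; payment = 275,000 × 0.0048958 / (1 − (1+0.0048958)^−84) = $4,000.89.
Over 24 months: Loan A costs 24 × $5,938.11 + $5,500.00 = $148,014.64; Loan B costs 24 × $4,000.89 = $96,021.36.
Loan B is cheaper by $148,014.64 − $96,021.36 = $51,993.28.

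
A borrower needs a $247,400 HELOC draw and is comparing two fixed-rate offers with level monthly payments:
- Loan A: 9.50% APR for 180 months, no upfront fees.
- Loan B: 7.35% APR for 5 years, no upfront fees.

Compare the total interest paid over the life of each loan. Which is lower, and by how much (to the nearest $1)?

Loan A: at 9.50% the monthly rate is 0.0079167, so the payment is 247,400 × 0.0079167 / (1 − 1.0079167^−180) = $2,583.41.
Total interest on Loan A = 180 × $2,583.41 − $247,400 = $217,613.80.
Loan B: at 7.35% the monthly rate is 0.0061250, so the payment is 247,400 × 0.0061250 / (1 − 1.0061250^−60) = $4,939.77.
Total interest on Loan B = 60 × $4,939.77 − $247,400 = $48,986.20.
Loan B is lower by $168,627.60.

Loan B by $168,628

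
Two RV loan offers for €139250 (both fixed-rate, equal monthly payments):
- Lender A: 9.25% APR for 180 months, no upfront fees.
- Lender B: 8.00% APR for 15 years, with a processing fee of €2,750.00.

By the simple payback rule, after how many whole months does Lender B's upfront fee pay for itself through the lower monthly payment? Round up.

27 months

Lender A: monthly rate = 9.25%/12 = 0.0077083; payment = 139,250 × 0.0077083 / (1 − (1+0.0077083)^−180) = €1,433.15.
Lender B: at 8.00% the monthly rate is 0.0066667, so the payment is 139,250 × 0.0066667 / (1 − 1.0066667^−180) = €1,330.75.
Monthly savings = €1,433.15 − €1,330.75 = €102.40.
Break-even = €2,750.00 / €102.40 = 26.86 → 27 months.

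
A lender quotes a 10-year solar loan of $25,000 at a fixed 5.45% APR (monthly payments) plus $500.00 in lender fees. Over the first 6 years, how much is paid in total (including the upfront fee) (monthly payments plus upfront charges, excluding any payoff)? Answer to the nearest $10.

At 5.45% the monthly rate is 0.0045417, so the payment is 25,000 × 0.0045417 / (1 − 1.0045417^−120) = $270.70.
Total outlay = 72 × $270.70 + $500.00 = $19,990.40.

$19,990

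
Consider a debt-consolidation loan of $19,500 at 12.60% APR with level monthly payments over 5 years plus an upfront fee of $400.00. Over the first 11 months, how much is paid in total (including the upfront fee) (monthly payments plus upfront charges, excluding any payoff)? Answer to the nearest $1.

At 12.60% the monthly rate is 0.0105000, so the payment is 19,500 × 0.0105000 / (1 − 1.0105000^−60) = $439.70.
Total outlay = 11 × $439.70 + $400.00 = $5,236.70.

$5,237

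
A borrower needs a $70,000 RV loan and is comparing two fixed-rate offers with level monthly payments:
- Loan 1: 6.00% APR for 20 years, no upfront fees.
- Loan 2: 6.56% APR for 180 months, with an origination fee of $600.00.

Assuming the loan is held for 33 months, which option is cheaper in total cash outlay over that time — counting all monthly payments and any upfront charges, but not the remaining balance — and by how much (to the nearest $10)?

Loan 1: monthly rate = 6%/12 = 0.0050000; payment = 70,000 × 0.0050000 / (1 − (1+0.0050000)^−240) = $501.50.
Loan 2: monthly rate = 6.56%/12 = 0.0054667; payment = 70,000 × 0.0054667 / (1 − (1+0.0054667)^−180) = $612.09.
Over 33 months: Loan 1 costs 33 × $501.50 = $16,549.50; Loan 2 costs 33 × $612.09 + $600.00 = $20,798.97.
Loan 1 is cheaper by $20,798.97 − $16,549.50 = $4,249.47.

Loan 1 by $4,250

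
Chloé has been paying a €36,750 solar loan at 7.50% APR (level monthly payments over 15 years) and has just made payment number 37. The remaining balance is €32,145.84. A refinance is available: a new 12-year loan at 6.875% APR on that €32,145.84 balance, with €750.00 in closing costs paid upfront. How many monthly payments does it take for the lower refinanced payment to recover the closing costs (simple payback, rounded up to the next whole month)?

Current payment = 36,750 × 7.5%/12 / (1 − (1+0.0062500)^−180) = €340.68.
Refinanced payment = 32,145.84 × 0.0057292 / (1 − (1+0.0057292)^−144) = €328.44.
Monthly savings = €340.68 − €328.44 = €12.24.
Break-even = €750.00 / €12.24 = 61.27 → 62 months.

62 months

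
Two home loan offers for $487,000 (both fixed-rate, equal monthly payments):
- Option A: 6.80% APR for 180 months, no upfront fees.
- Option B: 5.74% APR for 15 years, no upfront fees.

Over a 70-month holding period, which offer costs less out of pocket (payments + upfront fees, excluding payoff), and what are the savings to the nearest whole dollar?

Option B by $19,707

Option A: monthly rate = 6.8%/12 = 0.0056667; payment = 487,000 × 0.0056667 / (1 − (1+0.0056667)^−180) = $4,323.02.
Option B: monthly rate = 5.74%/12 = 0.0047833; payment = 487,000 × 0.0047833 / (1 − (1+0.0047833)^−180) = $4,041.49.
Over 70 months: Option A costs 70 × $4,323.02 = $302,611.40; Option B costs 70 × $4,041.49 = $282,904.30.
Option B is cheaper by $302,611.40 − $282,904.30 = $19,707.10.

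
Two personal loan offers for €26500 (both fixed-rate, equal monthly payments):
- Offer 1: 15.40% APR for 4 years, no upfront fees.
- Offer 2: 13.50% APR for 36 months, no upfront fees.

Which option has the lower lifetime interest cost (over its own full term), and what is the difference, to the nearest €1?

Offer 2 by €3,285

Offer 1: monthly rate = 15.4%/12 = 0.0128333; payment = 26,500 × 0.0128333 / (1 − (1+0.0128333)^−48) = €742.90.
Total interest on Offer 1 = 48 × €742.90 − €26,500 = €9,159.20.
Offer 2: at 13.50% the monthly rate is 0.0112500, so the payment is 26,500 × 0.0112500 / (1 − 1.0112500^−36) = €899.29.
Total interest on Offer 2 = 36 × €899.29 − €26,500 = €5,874.44.
Offer 2 is lower by €3,284.76.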